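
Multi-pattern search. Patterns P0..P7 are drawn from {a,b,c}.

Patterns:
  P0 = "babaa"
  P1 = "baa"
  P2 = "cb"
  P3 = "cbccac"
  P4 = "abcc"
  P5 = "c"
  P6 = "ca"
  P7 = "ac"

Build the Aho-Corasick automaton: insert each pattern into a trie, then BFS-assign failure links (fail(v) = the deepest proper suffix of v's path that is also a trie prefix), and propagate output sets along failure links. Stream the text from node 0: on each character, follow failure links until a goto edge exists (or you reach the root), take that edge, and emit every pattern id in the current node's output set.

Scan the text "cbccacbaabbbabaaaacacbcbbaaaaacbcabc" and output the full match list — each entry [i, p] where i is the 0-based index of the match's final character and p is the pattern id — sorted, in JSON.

Construct AC machine:
Trie nodes:
  0='ε' goto a→13 b→1 c→7
  1='b' goto a→2
  2='ba' goto a→6 b→3
  3='bab' goto a→4
  4='baba' goto a→5
  5='babaa' goto ·  ←P0
  6='baa' goto ·  ←P1
  7='c' goto a→17 b→8  ←P5
  8='cb' goto c→9  ←P2
  9='cbc' goto c→10
  10='cbcc' goto a→11
  11='cbcca' goto c→12
  12='cbccac' goto ·  ←P3
  13='a' goto b→14 c→18
  14='ab' goto c→15
  15='abc' goto c→16
  16='abcc' goto ·  ←P4
  17='ca' goto ·  ←P6
  18='ac' goto ·  ←P7

BFS fail/out derivation:
  fail(1) 'b': from fail(0)=0 chase 'b': 0 ⇒ 0;  out=∅∪out(0)=∅
  fail(7) 'c': from fail(0)=0 chase 'c': 0 ⇒ 0;  out={5}∪out(0)={5}
  fail(13) 'a': from fail(0)=0 chase 'a': 0 ⇒ 0;  out=∅∪out(0)=∅
  fail(2) 'ba': from fail(1)=0 chase 'a': 0 ⇒ 13;  out=∅∪out(13)=∅
  fail(8) 'cb': from fail(7)=0 chase 'b': 0 ⇒ 1;  out={2}∪out(1)={2}
  fail(14) 'ab': from fail(13)=0 chase 'b': 0 ⇒ 1;  out=∅∪out(1)=∅
  fail(17) 'ca': from fail(7)=0 chase 'a': 0 ⇒ 13;  out={6}∪out(13)={6}
  fail(18) 'ac': from fail(13)=0 chase 'c': 0 ⇒ 7;  out={7}∪out(7)={5,7}
  fail(3) 'bab': from fail(2)=13 chase 'b': 13 ⇒ 14;  out=∅∪out(14)=∅
  fail(6) 'baa': from fail(2)=13 chase 'a': 13→0 ⇒ 13;  out={1}∪out(13)={1}
  fail(9) 'cbc': from fail(8)=1 chase 'c': 1→0 ⇒ 7;  out=∅∪out(7)={5}
  fail(15) 'abc': from fail(14)=1 chase 'c': 1→0 ⇒ 7;  out=∅∪out(7)={5}
  fail(4) 'baba': from fail(3)=14 chase 'a': 14→1 ⇒ 2;  out=∅∪out(2)=∅
  fail(10) 'cbcc': from fail(9)=7 chase 'c': 7→0 ⇒ 7;  out=∅∪out(7)={5}
  fail(16) 'abcc': from fail(15)=7 chase 'c': 7→0 ⇒ 7;  out={4}∪out(7)={4,5}
  fail(5) 'babaa': from fail(4)=2 chase 'a': 2 ⇒ 6;  out={0}∪out(6)={0,1}
  fail(11) 'cbcca': from fail(10)=7 chase 'a': 7 ⇒ 17;  out=∅∪out(17)={6}
  fail(12) 'cbccac': from fail(11)=17 chase 'c': 17→13 ⇒ 18;  out={3}∪out(18)={3,5,7}

Text stream:
i=0 'c': node 0→7  → match P5@[0:0]
i=1 'b': node 7→8  → match P2@[0:1]
i=2 'c': node 8→9  → match P5@[2:2]
i=3 'c': node 9→10  → match P5@[3:3]
i=4 'a': node 10→11  → match P6@[3:4]
i=5 'c': node 11→12  → match P3@[0:5],P5@[5:5],P7@[4:5]
i=6 'b': node 12→8 (via fail)  → match P2@[5:6]
i=7 'a': node 8→2 (via fail)
i=8 'a': node 2→6  → match P1@[6:8]
i=9 'b': node 6→14 (via fail)
i=10 'b': node 14→1 (via fail)
i=11 'b': node 1→1 (via fail)
i=12 'a': node 1→2
i=13 'b': node 2→3
i=14 'a': node 3→4
i=15 'a': node 4→5  → match P0@[11:15],P1@[13:15]
i=16 'a': node 5→13 (via fail)
i=17 'a': node 13→13 (via fail)
i=18 'c': node 13→18  → match P5@[18:18],P7@[17:18]
i=19 'a': node 18→17 (via fail)  → match P6@[18:19]
i=20 'c': node 17→18 (via fail)  → match P5@[20:20],P7@[19:20]
i=21 'b': node 18→8 (via fail)  → match P2@[20:21]
i=22 'c': node 8→9  → match P5@[22:22]
i=23 'b': node 9→8 (via fail)  → match P2@[22:23]
i=24 'b': node 8→1 (via fail)
i=25 'a': node 1→2
i=26 'a': node 2→6  → match P1@[24:26]
i=27 'a': node 6→13 (via fail)
i=28 'a': node 13→13 (via fail)
i=29 'a': node 13→13 (via fail)
i=30 'c': node 13→18  → match P5@[30:30],P7@[29:30]
i=31 'b': node 18→8 (via fail)  → match P2@[30:31]
i=32 'c': node 8→9  → match P5@[32:32]
i=33 'a': node 9→17 (via fail)  → match P6@[32:33]
i=34 'b': node 17→14 (via fail)
i=35 'c': node 14→15  → match P5@[35:35]

All matches (sorted): [[0,5],[1,2],[2,5],[3,5],[4,6],[5,3],[5,5],[5,7],[6,2],[8,1],[15,0],[15,1],[18,5],[18,7],[19,6],[20,5],[20,7],[21,2],[22,5],[23,2],[26,1],[30,5],[30,7],[31,2],[32,5],[33,6],[35,5]]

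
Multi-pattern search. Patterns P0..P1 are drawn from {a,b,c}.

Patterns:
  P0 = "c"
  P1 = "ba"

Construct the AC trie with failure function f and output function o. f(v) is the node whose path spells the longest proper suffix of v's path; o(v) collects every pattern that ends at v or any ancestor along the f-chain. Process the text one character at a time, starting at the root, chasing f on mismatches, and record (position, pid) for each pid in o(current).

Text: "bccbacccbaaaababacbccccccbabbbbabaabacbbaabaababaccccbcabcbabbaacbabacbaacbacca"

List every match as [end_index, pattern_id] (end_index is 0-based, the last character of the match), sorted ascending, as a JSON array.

Build:
Trie nodes:
  n0 'ε': b→2 c→1
  n1 'c': ·  [P0 ends]
  n2 'b': a→3
  n3 'ba': ·  [P1 ends]

BFS fail/out derivation:
  fail(1) 'c': from fail(0)=0 chase 'c': 0 ⇒ 0;  out={0}∪out(0)={0}
  fail(2) 'b': from fail(0)=0 chase 'b': 0 ⇒ 0;  out=∅∪out(0)=∅
  fail(3) 'ba': from fail(2)=0 chase 'a': 0 ⇒ 0;  out={1}∪out(0)={1}

Text stream:
pos 0 'b': at 2
pos 1 'c': at 1 (via fail)  → match P0@[1:1]
pos 2 'c': at 1 (via fail)  → match P0@[2:2]
pos 3 'b': at 2 (via fail)
pos 4 'a': at 3  → match P1@[3:4]
pos 5 'c': at 1 (via fail)  → match P0@[5:5]
pos 6 'c': at 1 (via fail)  → match P0@[6:6]
pos 7 'c': at 1 (via fail)  → match P0@[7:7]
pos 8 'b': at 2 (via fail)
pos 9 'a': at 3  → match P1@[8:9]
pos 10 'a': at 0 (via fail)
pos 11 'a': at 0
pos 12 'a': at 0
pos 13 'b': at 2
pos 14 'a': at 3  → match P1@[13:14]
pos 15 'b': at 2 (via fail)
pos 16 'a': at 3  → match P1@[15:16]
pos 17 'c': at 1 (via fail)  → match P0@[17:17]
pos 18 'b': at 2 (via fail)
pos 19 'c': at 1 (via fail)  → match P0@[19:19]
pos 20 'c': at 1 (via fail)  → match P0@[20:20]
pos 21 'c': at 1 (via fail)  → match P0@[21:21]
pos 22 'c': at 1 (via fail)  → match P0@[22:22]
pos 23 'c': at 1 (via fail)  → match P0@[23:23]
pos 24 'c': at 1 (via fail)  → match P0@[24:24]
pos 25 'b': at 2 (via fail)
pos 26 'a': at 3  → match P1@[25:26]
pos 27 'b': at 2 (via fail)
pos 28 'b': at 2 (via fail)
pos 29 'b': at 2 (via fail)
pos 30 'b': at 2 (via fail)
pos 31 'a': at 3  → match P1@[30:31]
pos 32 'b': at 2 (via fail)
pos 33 'a': at 3  → match P1@[32:33]
pos 34 'a': at 0 (via fail)
pos 35 'b': at 2
pos 36 'a': at 3  → match P1@[35:36]
pos 37 'c': at 1 (via fail)  → match P0@[37:37]
pos 38 'b': at 2 (via fail)
pos 39 'b': at 2 (via fail)
pos 40 'a': at 3  → match P1@[39:40]
pos 41 'a': at 0 (via fail)
pos 42 'b': at 2
pos 43 'a': at 3  → match P1@[42:43]
pos 44 'a': at 0 (via fail)
pos 45 'b': at 2
pos 46 'a': at 3  → match P1@[45:46]
pos 47 'b': at 2 (via fail)
pos 48 'a': at 3  → match P1@[47:48]
pos 49 'c': at 1 (via fail)  → match P0@[49:49]
pos 50 'c': at 1 (via fail)  → match P0@[50:50]
pos 51 'c': at 1 (via fail)  → match P0@[51:51]
pos 52 'c': at 1 (via fail)  → match P0@[52:52]
pos 53 'b': at 2 (via fail)
pos 54 'c': at 1 (via fail)  → match P0@[54:54]
pos 55 'a': at 0 (via fail)
pos 56 'b': at 2
pos 57 'c': at 1 (via fail)  → match P0@[57:57]
pos 58 'b': at 2 (via fail)
pos 59 'a': at 3  → match P1@[58:59]
pos 60 'b': at 2 (via fail)
pos 61 'b': at 2 (via fail)
pos 62 'a': at 3  → match P1@[61:62]
pos 63 'a': at 0 (via fail)
pos 64 'c': at 1  → match P0@[64:64]
pos 65 'b': at 2 (via fail)
pos 66 'a': at 3  → match P1@[65:66]
pos 67 'b': at 2 (via fail)
pos 68 'a': at 3  → match P1@[67:68]
pos 69 'c': at 1 (via fail)  → match P0@[69:69]
pos 70 'b': at 2 (via fail)
pos 71 'a': at 3  → match P1@[70:71]
pos 72 'a': at 0 (via fail)
pos 73 'c': at 1  → match P0@[73:73]
pos 74 'b': at 2 (via fail)
pos 75 'a': at 3  → match P1@[74:75]
pos 76 'c': at 1 (via fail)  → match P0@[76:76]
pos 77 'c': at 1 (via fail)  → match P0@[77:77]
pos 78 'a': at 0 (via fail)

All matches (sorted): [[1,0],[2,0],[4,1],[5,0],[6,0],[7,0],[9,1],[14,1],[16,1],[17,0],[19,0],[20,0],[21,0],[22,0],[23,0],[24,0],[26,1],[31,1],[33,1],[36,1],[37,0],[40,1],[43,1],[46,1],[48,1],[49,0],[50,0],[51,0],[52,0],[54,0],[57,0],[59,1],[62,1],[64,0],[66,1],[68,1],[69,0],[71,1],[73,0],[75,1],[76,0],[77,0]]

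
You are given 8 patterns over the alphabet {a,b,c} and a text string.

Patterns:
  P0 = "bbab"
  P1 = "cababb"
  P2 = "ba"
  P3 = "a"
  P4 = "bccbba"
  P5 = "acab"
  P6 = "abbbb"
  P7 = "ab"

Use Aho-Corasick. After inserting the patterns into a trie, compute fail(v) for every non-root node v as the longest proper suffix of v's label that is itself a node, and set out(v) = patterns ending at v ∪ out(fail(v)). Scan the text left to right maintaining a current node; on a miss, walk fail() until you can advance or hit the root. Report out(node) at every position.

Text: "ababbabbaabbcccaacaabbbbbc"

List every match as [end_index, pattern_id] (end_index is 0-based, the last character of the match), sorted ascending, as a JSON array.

Construct AC machine:
Trie nodes:
  0='ε' goto a→12 b→1 c→5
  1='b' goto a→11 b→2 c→13
  2='bb' goto a→3
  3='bba' goto b→4
  4='bbab' goto ·  ←P0
  5='c' goto a→6
  6='ca' goto b→7
  7='cab' goto a→8
  8='caba' goto b→9
  9='cabab' goto b→10
  10='cababb' goto ·  ←P1
  11='ba' goto ·  ←P2
  12='a' goto b→21 c→18  ←P3
  13='bc' goto c→14
  14='bcc' goto b→15
  15='bccb' goto b→16
  16='bccbb' goto a→17
  17='bccbba' goto ·  ←P4
  18='ac' goto a→19
  19='aca' goto b→20
  20='acab' goto ·  ←P5
  21='ab' goto b→22  ←P7
  22='abb' goto b→23
  23='abbb' goto b→24
  24='abbbb' goto ·  ←P6

BFS fail/out derivation:
  n1('b'): parent n0 fail=0; on 'b' 0 → fail=0;  out ∅∪∅=∅
  n5('c'): parent n0 fail=0; on 'c' 0 → fail=0;  out ∅∪∅=∅
  n12('a'): parent n0 fail=0; on 'a' 0 → fail=0;  out {3}∪∅={3}
  n2('bb'): parent n1 fail=0; on 'b' 0 → fail=1;  out ∅∪∅=∅
  n6('ca'): parent n5 fail=0; on 'a' 0 → fail=12;  out ∅∪{3}={3}
  n11('ba'): parent n1 fail=0; on 'a' 0 → fail=12;  out {2}∪{3}={2,3}
  n13('bc'): parent n1 fail=0; on 'c' 0 → fail=5;  out ∅∪∅=∅
  n18('ac'): parent n12 fail=0; on 'c' 0 → fail=5;  out ∅∪∅=∅
  n21('ab'): parent n12 fail=0; on 'b' 0 → fail=1;  out {7}∪∅={7}
  n3('bba'): parent n2 fail=1; on 'a' 1 → fail=11;  out ∅∪{2,3}={2,3}
  n7('cab'): parent n6 fail=12; on 'b' 12 → fail=21;  out ∅∪{7}={7}
  n14('bcc'): parent n13 fail=5; on 'c' 5→0 → fail=5;  out ∅∪∅=∅
  n19('aca'): parent n18 fail=5; on 'a' 5 → fail=6;  out ∅∪{3}={3}
  n22('abb'): parent n21 fail=1; on 'b' 1 → fail=2;  out ∅∪∅=∅
  n4('bbab'): parent n3 fail=11; on 'b' 11→12 → fail=21;  out {0}∪{7}={0,7}
  n8('caba'): parent n7 fail=21; on 'a' 21→1 → fail=11;  out ∅∪{2,3}={2,3}
  n15('bccb'): parent n14 fail=5; on 'b' 5→0 → fail=1;  out ∅∪∅=∅
  n20('acab'): parent n19 fail=6; on 'b' 6 → fail=7;  out {5}∪{7}={5,7}
  n23('abbb'): parent n22 fail=2; on 'b' 2→1 → fail=2;  out ∅∪∅=∅
  n9('cabab'): parent n8 fail=11; on 'b' 11→12 → fail=21;  out ∅∪{7}={7}
  n16('bccbb'): parent n15 fail=1; on 'b' 1 → fail=2;  out ∅∪∅=∅
  n24('abbbb'): parent n23 fail=2; on 'b' 2→1 → fail=2;  out {6}∪∅={6}
  n10('cababb'): parent n9 fail=21; on 'b' 21 → fail=22;  out {1}∪∅={1}
  n17('bccbba'): parent n16 fail=2; on 'a' 2 → fail=3;  out {4}∪{2,3}={2,3,4}

Text stream:
pos 0 'a': at 12  ** P3@[0:0]
pos 1 'b': at 21  ** P7@[0:1]
pos 2 'a': at 11 (fail-walked)  ** P2@[1:2],P3@[2:2]
pos 3 'b': at 21 (fail-walked)  ** P7@[2:3]
pos 4 'b': at 22
pos 5 'a': at 3 (fail-walked)  ** P2@[4:5],P3@[5:5]
pos 6 'b': at 4  ** P0@[3:6],P7@[5:6]
pos 7 'b': at 22 (fail-walked)
pos 8 'a': at 3 (fail-walked)  ** P2@[7:8],P3@[8:8]
pos 9 'a': at 12 (fail-walked)  ** P3@[9:9]
pos 10 'b': at 21  ** P7@[9:10]
pos 11 'b': at 22
pos 12 'c': at 13 (fail-walked)
pos 13 'c': at 14
pos 14 'c': at 5 (fail-walked)
pos 15 'a': at 6  ** P3@[15:15]
pos 16 'a': at 12 (fail-walked)  ** P3@[16:16]
pos 17 'c': at 18
pos 18 'a': at 19  ** P3@[18:18]
pos 19 'a': at 12 (fail-walked)  ** P3@[19:19]
pos 20 'b': at 21  ** P7@[19:20]
pos 21 'b': at 22
pos 22 'b': at 23
pos 23 'b': at 24  ** P6@[19:23]
pos 24 'b': at 2 (fail-walked)
pos 25 'c': at 13 (fail-walked)

Matches: [[0,3],[1,7],[2,2],[2,3],[3,7],[5,2],[5,3],[6,0],[6,7],[8,2],[8,3],[9,3],[10,7],[15,3],[16,3],[18,3],[19,3],[20,7],[23,6]]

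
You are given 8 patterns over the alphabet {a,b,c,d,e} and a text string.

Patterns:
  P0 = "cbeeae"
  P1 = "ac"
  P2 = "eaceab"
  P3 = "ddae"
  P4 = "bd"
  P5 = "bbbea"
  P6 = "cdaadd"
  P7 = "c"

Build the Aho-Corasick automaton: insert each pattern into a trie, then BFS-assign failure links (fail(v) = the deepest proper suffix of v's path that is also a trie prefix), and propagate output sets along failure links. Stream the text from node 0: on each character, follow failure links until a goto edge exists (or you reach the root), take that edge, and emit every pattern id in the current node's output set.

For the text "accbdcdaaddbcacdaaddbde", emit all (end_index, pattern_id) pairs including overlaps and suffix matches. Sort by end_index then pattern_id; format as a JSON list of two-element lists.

Construct AC machine:
Trie nodes:
  0='ε' goto a→7 b→19 c→1 d→15 e→9
  1='c' goto b→2 d→25  ←P7
  2='cb' goto e→3
  3='cbe' goto e→4
  4='cbee' goto a→5
  5='cbeea' goto e→6
  6='cbeeae' goto ·  ←P0
  7='a' goto c→8
  8='ac' goto ·  ←P1
  9='e' goto a→10
  10='ea' goto c→11
  11='eac' goto e→12
  12='eace' goto a→13
  13='eacea' goto b→14
  14='eaceab' goto ·  ←P2
  15='d' goto d→16
  16='dd' goto a→17
  17='dda' goto e→18
  18='ddae' goto ·  ←P3
  19='b' goto b→21 d→20
  20='bd' goto ·  ←P4
  21='bb' goto b→22
  22='bbb' goto e→23
  23='bbbe' goto a→24
  24='bbbea' goto ·  ←P5
  25='cd' goto a→26
  26='cda' goto a→27
  27='cdaa' goto d→28
  28='cdaad' goto d→29
  29='cdaadd' goto ·  ←P6

Failure links (BFS by depth):
  fail(1) 'c': from fail(0)=0 chase 'c': 0 ⇒ 0;  out={7}∪out(0)={7}
  fail(7) 'a': from fail(0)=0 chase 'a': 0 ⇒ 0;  out=∅∪out(0)=∅
  fail(9) 'e': from fail(0)=0 chase 'e': 0 ⇒ 0;  out=∅∪out(0)=∅
  fail(15) 'd': from fail(0)=0 chase 'd': 0 ⇒ 0;  out=∅∪out(0)=∅
  fail(19) 'b': from fail(0)=0 chase 'b': 0 ⇒ 0;  out=∅∪out(0)=∅
  fail(2) 'cb': from fail(1)=0 chase 'b': 0 ⇒ 19;  out=∅∪out(19)=∅
  fail(8) 'ac': from fail(7)=0 chase 'c': 0 ⇒ 1;  out={1}∪out(1)={1,7}
  fail(10) 'ea': from fail(9)=0 chase 'a': 0 ⇒ 7;  out=∅∪out(7)=∅
  fail(16) 'dd': from fail(15)=0 chase 'd': 0 ⇒ 15;  out=∅∪out(15)=∅
  fail(20) 'bd': from fail(19)=0 chase 'd': 0 ⇒ 15;  out={4}∪out(15)={4}
  fail(21) 'bb': from fail(19)=0 chase 'b': 0 ⇒ 19;  out=∅∪out(19)=∅
  fail(25) 'cd': from fail(1)=0 chase 'd': 0 ⇒ 15;  out=∅∪out(15)=∅
  fail(3) 'cbe': from fail(2)=19 chase 'e': 19→0 ⇒ 9;  out=∅∪out(9)=∅
  fail(11) 'eac': from fail(10)=7 chase 'c': 7 ⇒ 8;  out=∅∪out(8)={1,7}
  fail(17) 'dda': from fail(16)=15 chase 'a': 15→0 ⇒ 7;  out=∅∪out(7)=∅
  fail(22) 'bbb': from fail(21)=19 chase 'b': 19 ⇒ 21;  out=∅∪out(21)=∅
  fail(26) 'cda': from fail(25)=15 chase 'a': 15→0 ⇒ 7;  out=∅∪out(7)=∅
  fail(4) 'cbee': from fail(3)=9 chase 'e': 9→0 ⇒ 9;  out=∅∪out(9)=∅
  fail(12) 'eace': from fail(11)=8 chase 'e': 8→1→0 ⇒ 9;  out=∅∪out(9)=∅
  fail(18) 'ddae': from fail(17)=7 chase 'e': 7→0 ⇒ 9;  out={3}∪out(9)={3}
  fail(23) 'bbbe': from fail(22)=21 chase 'e': 21→19→0 ⇒ 9;  out=∅∪out(9)=∅
  fail(27) 'cdaa': from fail(26)=7 chase 'a': 7→0 ⇒ 7;  out=∅∪out(7)=∅
  fail(5) 'cbeea': from fail(4)=9 chase 'a': 9 ⇒ 10;  out=∅∪out(10)=∅
  fail(13) 'eacea': from fail(12)=9 chase 'a': 9 ⇒ 10;  out=∅∪out(10)=∅
  fail(24) 'bbbea': from fail(23)=9 chase 'a': 9 ⇒ 10;  out={5}∪out(10)={5}
  fail(28) 'cdaad': from fail(27)=7 chase 'd': 7→0 ⇒ 15;  out=∅∪out(15)=∅
  fail(6) 'cbeeae': from fail(5)=10 chase 'e': 10→7→0 ⇒ 9;  out={0}∪out(9)={0}
  fail(14) 'eaceab': from fail(13)=10 chase 'b': 10→7→0 ⇒ 19;  out={2}∪out(19)={2}
  fail(29) 'cdaadd': from fail(28)=15 chase 'd': 15 ⇒ 16;  out={6}∪out(16)={6}

Text stream:
[0] read 'a'  n0⇒n7
[1] read 'c'  n7⇒n8  → match P1@[0:1],P7@[1:1]
[2] read 'c'  n8⇒n1 (via fail)  → match P7@[2:2]
[3] read 'b'  n1⇒n2
[4] read 'd'  n2⇒n20 (via fail)  → match P4@[3:4]
[5] read 'c'  n20⇒n1 (via fail)  → match P7@[5:5]
[6] read 'd'  n1⇒n25
[7] read 'a'  n25⇒n26
[8] read 'a'  n26⇒n27
[9] read 'd'  n27⇒n28
[10] read 'd'  n28⇒n29  → match P6@[5:10]
[11] read 'b'  n29⇒n19 (via fail)
[12] read 'c'  n19⇒n1 (via fail)  → match P7@[12:12]
[13] read 'a'  n1⇒n7 (via fail)
[14] read 'c'  n7⇒n8  → match P1@[13:14],P7@[14:14]
[15] read 'd'  n8⇒n25 (via fail)
[16] read 'a'  n25⇒n26
[17] read 'a'  n26⇒n27
[18] read 'd'  n27⇒n28
[19] read 'd'  n28⇒n29  → match P6@[14:19]
[20] read 'b'  n29⇒n19 (via fail)
[21] read 'd'  n19⇒n20  → match P4@[20:21]
[22] read 'e'  n20⇒n9 (via fail)

All matches (sorted): [[1,1],[1,7],[2,7],[4,4],[5,7],[10,6],[12,7],[14,1],[14,7],[19,6],[21,4]]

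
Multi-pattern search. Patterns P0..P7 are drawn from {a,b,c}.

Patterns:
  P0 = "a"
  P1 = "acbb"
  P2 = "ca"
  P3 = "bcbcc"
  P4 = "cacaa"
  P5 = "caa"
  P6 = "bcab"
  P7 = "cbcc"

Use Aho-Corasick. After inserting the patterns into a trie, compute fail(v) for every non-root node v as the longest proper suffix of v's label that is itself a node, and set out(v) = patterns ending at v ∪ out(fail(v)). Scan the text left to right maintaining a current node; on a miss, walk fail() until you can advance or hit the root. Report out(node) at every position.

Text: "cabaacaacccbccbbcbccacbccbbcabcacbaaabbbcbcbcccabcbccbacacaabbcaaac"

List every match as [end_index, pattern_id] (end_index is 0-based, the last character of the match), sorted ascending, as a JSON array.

Construct AC machine:
Trie (insert patterns):
  0='ε' goto a→1 b→7 c→5
  1='a' goto c→2  ←P0
  2='ac' goto b→3
  3='acb' goto b→4
  4='acbb' goto ·  ←P1
  5='c' goto a→6 b→18
  6='ca' goto a→15 c→12  ←P2
  7='b' goto c→8
  8='bc' goto a→16 b→9
  9='bcb' goto c→10
  10='bcbc' goto c→11
  11='bcbcc' goto ·  ←P3
  12='cac' goto a→13
  13='caca' goto a→14
  14='cacaa' goto ·  ←P4
  15='caa' goto ·  ←P5
  16='bca' goto b→17
  17='bcab' goto ·  ←P6
  18='cb' goto c→19
  19='cbc' goto c→20
  20='cbcc' goto ·  ←P7

BFS fail/out derivation:
  n1('a'): parent n0 fail=0; on 'a' 0 → fail=0;  out {0}∪∅={0}
  n5('c'): parent n0 fail=0; on 'c' 0 → fail=0;  out ∅∪∅=∅
  n7('b'): parent n0 fail=0; on 'b' 0 → fail=0;  out ∅∪∅=∅
  n2('ac'): parent n1 fail=0; on 'c' 0 → fail=5;  out ∅∪∅=∅
  n6('ca'): parent n5 fail=0; on 'a' 0 → fail=1;  out {2}∪{0}={0,2}
  n8('bc'): parent n7 fail=0; on 'c' 0 → fail=5;  out ∅∪∅=∅
  n18('cb'): parent n5 fail=0; on 'b' 0 → fail=7;  out ∅∪∅=∅
  n3('acb'): parent n2 fail=5; on 'b' 5 → fail=18;  out ∅∪∅=∅
  n9('bcb'): parent n8 fail=5; on 'b' 5 → fail=18;  out ∅∪∅=∅
  n12('cac'): parent n6 fail=1; on 'c' 1 → fail=2;  out ∅∪∅=∅
  n15('caa'): parent n6 fail=1; on 'a' 1→0 → fail=1;  out {5}∪{0}={0,5}
  n16('bca'): parent n8 fail=5; on 'a' 5 → fail=6;  out ∅∪{0,2}={0,2}
  n19('cbc'): parent n18 fail=7; on 'c' 7 → fail=8;  out ∅∪∅=∅
  n4('acbb'): parent n3 fail=18; on 'b' 18→7→0 → fail=7;  out {1}∪∅={1}
  n10('bcbc'): parent n9 fail=18; on 'c' 18 → fail=19;  out ∅∪∅=∅
  n13('caca'): parent n12 fail=2; on 'a' 2→5 → fail=6;  out ∅∪{0,2}={0,2}
  n17('bcab'): parent n16 fail=6; on 'b' 6→1→0 → fail=7;  out {6}∪∅={6}
  n20('cbcc'): parent n19 fail=8; on 'c' 8→5→0 → fail=5;  out {7}∪∅={7}
  n11('bcbcc'): parent n10 fail=19; on 'c' 19 → fail=20;  out {3}∪{7}={3,7}
  n14('cacaa'): parent n13 fail=6; on 'a' 6 → fail=15;  out {4}∪{0,5}={0,4,5}

Text stream:
pos 0 'c': at 5
pos 1 'a': at 6  emit P0@[1:1],P2@[0:1]
pos 2 'b': at 7 (fail-walked)
pos 3 'a': at 1 (fail-walked)  emit P0@[3:3]
pos 4 'a': at 1 (fail-walked)  emit P0@[4:4]
pos 5 'c': at 2
pos 6 'a': at 6 (fail-walked)  emit P0@[6:6],P2@[5:6]
pos 7 'a': at 15  emit P0@[7:7],P5@[5:7]
pos 8 'c': at 2 (fail-walked)
pos 9 'c': at 5 (fail-walked)
pos 10 'c': at 5 (fail-walked)
pos 11 'b': at 18
pos 12 'c': at 19
pos 13 'c': at 20  emit P7@[10:13]
pos 14 'b': at 18 (fail-walked)
pos 15 'b': at 7 (fail-walked)
pos 16 'c': at 8
pos 17 'b': at 9
pos 18 'c': at 10
pos 19 'c': at 11  emit P3@[15:19],P7@[16:19]
pos 20 'a': at 6 (fail-walked)  emit P0@[20:20],P2@[19:20]
pos 21 'c': at 12
pos 22 'b': at 3 (fail-walked)
pos 23 'c': at 19 (fail-walked)
pos 24 'c': at 20  emit P7@[21:24]
pos 25 'b': at 18 (fail-walked)
pos 26 'b': at 7 (fail-walked)
pos 27 'c': at 8
pos 28 'a': at 16  emit P0@[28:28],P2@[27:28]
pos 29 'b': at 17  emit P6@[26:29]
pos 30 'c': at 8 (fail-walked)
pos 31 'a': at 16  emit P0@[31:31],P2@[30:31]
pos 32 'c': at 12 (fail-walked)
pos 33 'b': at 3 (fail-walked)
pos 34 'a': at 1 (fail-walked)  emit P0@[34:34]
pos 35 'a': at 1 (fail-walked)  emit P0@[35:35]
pos 36 'a': at 1 (fail-walked)  emit P0@[36:36]
pos 37 'b': at 7 (fail-walked)
pos 38 'b': at 7 (fail-walked)
pos 39 'b': at 7 (fail-walked)
pos 40 'c': at 8
pos 41 'b': at 9
pos 42 'c': at 10
pos 43 'b': at 9 (fail-walked)
pos 44 'c': at 10
pos 45 'c': at 11  emit P3@[41:45],P7@[42:45]
pos 46 'c': at 5 (fail-walked)
pos 47 'a': at 6  emit P0@[47:47],P2@[46:47]
pos 48 'b': at 7 (fail-walked)
pos 49 'c': at 8
pos 50 'b': at 9
pos 51 'c': at 10
pos 52 'c': at 11  emit P3@[48:52],P7@[49:52]
pos 53 'b': at 18 (fail-walked)
pos 54 'a': at 1 (fail-walked)  emit P0@[54:54]
pos 55 'c': at 2
pos 56 'a': at 6 (fail-walked)  emit P0@[56:56],P2@[55:56]
pos 57 'c': at 12
pos 58 'a': at 13  emit P0@[58:58],P2@[57:58]
pos 59 'a': at 14  emit P0@[59:59],P4@[55:59],P5@[57:59]
pos 60 'b': at 7 (fail-walked)
pos 61 'b': at 7 (fail-walked)
pos 62 'c': at 8
pos 63 'a': at 16  emit P0@[63:63],P2@[62:63]
pos 64 'a': at 15 (fail-walked)  emit P0@[64:64],P5@[62:64]
pos 65 'a': at 1 (fail-walked)  emit P0@[65:65]
pos 66 'c': at 2

All matches (sorted): [[1,0],[1,2],[3,0],[4,0],[6,0],[6,2],[7,0],[7,5],[13,7],[19,3],[19,7],[20,0],[20,2],[24,7],[28,0],[28,2],[29,6],[31,0],[31,2],[34,0],[35,0],[36,0],[45,3],[45,7],[47,0],[47,2],[52,3],[52,7],[54,0],[56,0],[56,2],[58,0],[58,2],[59,0],[59,4],[59,5],[63,0],[63,2],[64,0],[64,5],[65,0]]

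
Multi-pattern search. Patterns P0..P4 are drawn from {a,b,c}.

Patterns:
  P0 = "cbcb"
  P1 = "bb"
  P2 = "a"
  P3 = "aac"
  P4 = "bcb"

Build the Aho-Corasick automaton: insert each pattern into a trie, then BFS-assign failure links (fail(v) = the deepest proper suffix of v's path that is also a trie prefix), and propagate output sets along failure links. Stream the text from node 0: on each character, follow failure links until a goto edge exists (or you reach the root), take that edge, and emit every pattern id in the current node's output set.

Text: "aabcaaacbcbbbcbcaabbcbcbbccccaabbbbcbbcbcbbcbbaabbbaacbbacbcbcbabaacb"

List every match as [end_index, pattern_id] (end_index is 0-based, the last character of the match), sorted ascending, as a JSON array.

Construct AC machine:
Trie nodes:
  n0 'ε': a→7 b→5 c→1
  n1 'c': b→2
  n2 'cb': c→3
  n3 'cbc': b→4
  n4 'cbcb': ·  ←P0
  n5 'b': b→6 c→10
  n6 'bb': ·  ←P1
  n7 'a': a→8  ←P2
  n8 'aa': c→9
  n9 'aac': ·  ←P3
  n10 'bc': b→11
  n11 'bcb': ·  ←P4

BFS fail/out derivation:
  n1('c'): parent n0 fail=0; on 'c' 0 → fail=0;  out ∅∪∅=∅
  n5('b'): parent n0 fail=0; on 'b' 0 → fail=0;  out ∅∪∅=∅
  n7('a'): parent n0 fail=0; on 'a' 0 → fail=0;  out {2}∪∅={2}
  n2('cb'): parent n1 fail=0; on 'b' 0 → fail=5;  out ∅∪∅=∅
  n6('bb'): parent n5 fail=0; on 'b' 0 → fail=5;  out {1}∪∅={1}
  n8('aa'): parent n7 fail=0; on 'a' 0 → fail=7;  out ∅∪{2}={2}
  n10('bc'): parent n5 fail=0; on 'c' 0 → fail=1;  out ∅∪∅=∅
  n3('cbc'): parent n2 fail=5; on 'c' 5 → fail=10;  out ∅∪∅=∅
  n9('aac'): parent n8 fail=7; on 'c' 7→0 → fail=1;  out {3}∪∅={3}
  n11('bcb'): parent n10 fail=1; on 'b' 1 → fail=2;  out {4}∪∅={4}
  n4('cbcb'): parent n3 fail=10; on 'b' 10 → fail=11;  out {0}∪{4}={0,4}

Scan:
[0] read 'a'  n0⇒n7  emit P2@[0:0]
[1] read 'a'  n7⇒n8  emit P2@[1:1]
[2] read 'b'  n8⇒n5 ·f
[3] read 'c'  n5⇒n10
[4] read 'a'  n10⇒n7 ·f  emit P2@[4:4]
[5] read 'a'  n7⇒n8  emit P2@[5:5]
[6] read 'a'  n8⇒n8 ·f  emit P2@[6:6]
[7] read 'c'  n8⇒n9  emit P3@[5:7]
[8] read 'b'  n9⇒n2 ·f
[9] read 'c'  n2⇒n3
[10] read 'b'  n3⇒n4  emit P0@[7:10],P4@[8:10]
[11] read 'b'  n4⇒n6 ·f  emit P1@[10:11]
[12] read 'b'  n6⇒n6 ·f  emit P1@[11:12]
[13] read 'c'  n6⇒n10 ·f
[14] read 'b'  n10⇒n11  emit P4@[12:14]
[15] read 'c'  n11⇒n3 ·f
[16] read 'a'  n3⇒n7 ·f  emit P2@[16:16]
[17] read 'a'  n7⇒n8  emit P2@[17:17]
[18] read 'b'  n8⇒n5 ·f
[19] read 'b'  n5⇒n6  emit P1@[18:19]
[20] read 'c'  n6⇒n10 ·f
[21] read 'b'  n10⇒n11  emit P4@[19:21]
[22] read 'c'  n11⇒n3 ·f
[23] read 'b'  n3⇒n4  emit P0@[20:23],P4@[21:23]
[24] read 'b'  n4⇒n6 ·f  emit P1@[23:24]
[25] read 'c'  n6⇒n10 ·f
[26] read 'c'  n10⇒n1 ·f
[27] read 'c'  n1⇒n1 ·f
[28] read 'c'  n1⇒n1 ·f
[29] read 'a'  n1⇒n7 ·f  emit P2@[29:29]
[30] read 'a'  n7⇒n8  emit P2@[30:30]
[31] read 'b'  n8⇒n5 ·f
[32] read 'b'  n5⇒n6  emit P1@[31:32]
[33] read 'b'  n6⇒n6 ·f  emit P1@[32:33]
[34] read 'b'  n6⇒n6 ·f  emit P1@[33:34]
[35] read 'c'  n6⇒n10 ·f
[36] read 'b'  n10⇒n11  emit P4@[34:36]
[37] read 'b'  n11⇒n6 ·f  emit P1@[36:37]
[38] read 'c'  n6⇒n10 ·f
[39] read 'b'  n10⇒n11  emit P4@[37:39]
[40] read 'c'  n11⇒n3 ·f
[41] read 'b'  n3⇒n4  emit P0@[38:41],P4@[39:41]
[42] read 'b'  n4⇒n6 ·f  emit P1@[41:42]
[43] read 'c'  n6⇒n10 ·f
[44] read 'b'  n10⇒n11  emit P4@[42:44]
[45] read 'b'  n11⇒n6 ·f  emit P1@[44:45]
[46] read 'a'  n6⇒n7 ·f  emit P2@[46:46]
[47] read 'a'  n7⇒n8  emit P2@[47:47]
[48] read 'b'  n8⇒n5 ·f
[49] read 'b'  n5⇒n6  emit P1@[48:49]
[50] read 'b'  n6⇒n6 ·f  emit P1@[49:50]
[51] read 'a'  n6⇒n7 ·f  emit P2@[51:51]
[52] read 'a'  n7⇒n8  emit P2@[52:52]
[53] read 'c'  n8⇒n9  emit P3@[51:53]
[54] read 'b'  n9⇒n2 ·f
[55] read 'b'  n2⇒n6 ·f  emit P1@[54:55]
[56] read 'a'  n6⇒n7 ·f  emit P2@[56:56]
[57] read 'c'  n7⇒n1 ·f
[58] read 'b'  n1⇒n2
[59] read 'c'  n2⇒n3
[60] read 'b'  n3⇒n4  emit P0@[57:60],P4@[58:60]
[61] read 'c'  n4⇒n3 ·f
[62] read 'b'  n3⇒n4  emit P0@[59:62],P4@[60:62]
[63] read 'a'  n4⇒n7 ·f  emit P2@[63:63]
[64] read 'b'  n7⇒n5 ·f
[65] read 'a'  n5⇒n7 ·f  emit P2@[65:65]
[66] read 'a'  n7⇒n8  emit P2@[66:66]
[67] read 'c'  n8⇒n9  emit P3@[65:67]
[68] read 'b'  n9⇒n2 ·f

All matches (sorted): [[0,2],[1,2],[4,2],[5,2],[6,2],[7,3],[10,0],[10,4],[11,1],[12,1],[14,4],[16,2],[17,2],[19,1],[21,4],[23,0],[23,4],[24,1],[29,2],[30,2],[32,1],[33,1],[34,1],[36,4],[37,1],[39,4],[41,0],[41,4],[42,1],[44,4],[45,1],[46,2],[47,2],[49,1],[50,1],[51,2],[52,2],[53,3],[55,1],[56,2],[60,0],[60,4],[62,0],[62,4],[63,2],[65,2],[66,2],[67,3]]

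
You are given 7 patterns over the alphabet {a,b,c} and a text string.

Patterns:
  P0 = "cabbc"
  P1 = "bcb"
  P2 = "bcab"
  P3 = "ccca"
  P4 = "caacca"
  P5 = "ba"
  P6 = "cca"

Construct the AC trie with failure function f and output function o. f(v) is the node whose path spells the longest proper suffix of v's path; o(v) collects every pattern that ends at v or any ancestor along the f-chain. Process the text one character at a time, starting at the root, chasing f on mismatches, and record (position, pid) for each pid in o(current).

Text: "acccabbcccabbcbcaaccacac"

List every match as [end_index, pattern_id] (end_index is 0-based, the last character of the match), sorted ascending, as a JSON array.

Construct AC machine:
Trie (insert patterns):
  n0 'ε': b→6 c→1
  n1 'c': a→2 c→11
  n2 'ca': a→14 b→3
  n3 'cab': b→4
  n4 'cabb': c→5
  n5 'cabbc': ·  ←P0
  n6 'b': a→18 c→7
  n7 'bc': a→9 b→8
  n8 'bcb': ·  ←P1
  n9 'bca': b→10
  n10 'bcab': ·  ←P2
  n11 'cc': a→19 c→12
  n12 'ccc': a→13
  n13 'ccca': ·  ←P3
  n14 'caa': c→15
  n15 'caac': c→16
  n16 'caacc': a→17
  n17 'caacca': ·  ←P4
  n18 'ba': ·  ←P5
  n19 'cca': ·  ←P6

Failure links (BFS by depth):
  n1('c'): parent n0 fail=0; on 'c' 0 → fail=0;  out ∅∪∅=∅
  n6('b'): parent n0 fail=0; on 'b' 0 → fail=0;  out ∅∪∅=∅
  n2('ca'): parent n1 fail=0; on 'a' 0 → fail=0;  out ∅∪∅=∅
  n7('bc'): parent n6 fail=0; on 'c' 0 → fail=1;  out ∅∪∅=∅
  n11('cc'): parent n1 fail=0; on 'c' 0 → fail=1;  out ∅∪∅=∅
  n18('ba'): parent n6 fail=0; on 'a' 0 → fail=0;  out {5}∪∅={5}
  n3('cab'): parent n2 fail=0; on 'b' 0 → fail=6;  out ∅∪∅=∅
  n8('bcb'): parent n7 fail=1; on 'b' 1→0 → fail=6;  out {1}∪∅={1}
  n9('bca'): parent n7 fail=1; on 'a' 1 → fail=2;  out ∅∪∅=∅
  n12('ccc'): parent n11 fail=1; on 'c' 1 → fail=11;  out ∅∪∅=∅
  n14('caa'): parent n2 fail=0; on 'a' 0 → fail=0;  out ∅∪∅=∅
  n19('cca'): parent n11 fail=1; on 'a' 1 → fail=2;  out {6}∪∅={6}
  n4('cabb'): parent n3 fail=6; on 'b' 6→0 → fail=6;  out ∅∪∅=∅
  n10('bcab'): parent n9 fail=2; on 'b' 2 → fail=3;  out {2}∪∅={2}
  n13('ccca'): parent n12 fail=11; on 'a' 11 → fail=19;  out {3}∪{6}={3,6}
  n15('caac'): parent n14 fail=0; on 'c' 0 → fail=1;  out ∅∪∅=∅
  n5('cabbc'): parent n4 fail=6; on 'c' 6 → fail=7;  out {0}∪∅={0}
  n16('caacc'): parent n15 fail=1; on 'c' 1 → fail=11;  out ∅∪∅=∅
  n17('caacca'): parent n16 fail=11; on 'a' 11 → fail=19;  out {4}∪{6}={4,6}

Run:
[0] read 'a'  n0⇒n0
[1] read 'c'  n0⇒n1
[2] read 'c'  n1⇒n11
[3] read 'c'  n11⇒n12
[4] read 'a'  n12⇒n13  → match P3@[1:4],P6@[2:4]
[5] read 'b'  n13⇒n3 ·f
[6] read 'b'  n3⇒n4
[7] read 'c'  n4⇒n5  → match P0@[3:7]
[8] read 'c'  n5⇒n11 ·f
[9] read 'c'  n11⇒n12
[10] read 'a'  n12⇒n13  → match P3@[7:10],P6@[8:10]
[11] read 'b'  n13⇒n3 ·f
[12] read 'b'  n3⇒n4
[13] read 'c'  n4⇒n5  → match P0@[9:13]
[14] read 'b'  n5⇒n8 ·f  → match P1@[12:14]
[15] read 'c'  n8⇒n7 ·f
[16] read 'a'  n7⇒n9
[17] read 'a'  n9⇒n14 ·f
[18] read 'c'  n14⇒n15
[19] read 'c'  n15⇒n16
[20] read 'a'  n16⇒n17  → match P4@[15:20],P6@[18:20]
[21] read 'c'  n17⇒n1 ·f
[22] read 'a'  n1⇒n2
[23] read 'c'  n2⇒n1 ·f

All matches (sorted): [[4,3],[4,6],[7,0],[10,3],[10,6],[13,0],[14,1],[20,4],[20,6]]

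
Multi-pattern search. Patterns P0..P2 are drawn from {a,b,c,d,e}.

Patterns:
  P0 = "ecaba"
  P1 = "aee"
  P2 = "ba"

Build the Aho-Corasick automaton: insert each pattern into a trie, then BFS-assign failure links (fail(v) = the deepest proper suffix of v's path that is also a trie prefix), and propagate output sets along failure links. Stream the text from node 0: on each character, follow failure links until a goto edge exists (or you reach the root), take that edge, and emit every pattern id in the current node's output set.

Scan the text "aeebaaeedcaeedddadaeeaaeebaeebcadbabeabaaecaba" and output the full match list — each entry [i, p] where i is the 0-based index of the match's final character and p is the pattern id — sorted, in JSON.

Build:
Trie nodes:
  0='ε' goto a→6 b→9 e→1
  1='e' goto c→2
  2='ec' goto a→3
  3='eca' goto b→4
  4='ecab' goto a→5
  5='ecaba' goto ·  [P0 ends]
  6='a' goto e→7
  7='ae' goto e→8
  8='aee' goto ·  [P1 ends]
  9='b' goto a→10
  10='ba' goto ·  [P2 ends]

Failure links (BFS by depth):
  fail(1) 'e': from fail(0)=0 chase 'e': 0 ⇒ 0;  out=∅∪out(0)=∅
  fail(6) 'a': from fail(0)=0 chase 'a': 0 ⇒ 0;  out=∅∪out(0)=∅
  fail(9) 'b': from fail(0)=0 chase 'b': 0 ⇒ 0;  out=∅∪out(0)=∅
  fail(2) 'ec': from fail(1)=0 chase 'c': 0 ⇒ 0;  out=∅∪out(0)=∅
  fail(7) 'ae': from fail(6)=0 chase 'e': 0 ⇒ 1;  out=∅∪out(1)=∅
  fail(10) 'ba': from fail(9)=0 chase 'a': 0 ⇒ 6;  out={2}∪out(6)={2}
  fail(3) 'eca': from fail(2)=0 chase 'a': 0 ⇒ 6;  out=∅∪out(6)=∅
  fail(8) 'aee': from fail(7)=1 chase 'e': 1→0 ⇒ 1;  out={1}∪out(1)={1}
  fail(4) 'ecab': from fail(3)=6 chase 'b': 6→0 ⇒ 9;  out=∅∪out(9)=∅
  fail(5) 'ecaba': from fail(4)=9 chase 'a': 9 ⇒ 10;  out={0}∪out(10)={0,2}

Run:
[0] read 'a'  n0⇒n6
[1] read 'e'  n6⇒n7
[2] read 'e'  n7⇒n8  ** P1@[0:2]
[3] read 'b'  n8⇒n9 (fail-walked)
[4] read 'a'  n9⇒n10  ** P2@[3:4]
[5] read 'a'  n10⇒n6 (fail-walked)
[6] read 'e'  n6⇒n7
[7] read 'e'  n7⇒n8  ** P1@[5:7]
[8] read 'd'  n8⇒n0 (fail-walked)
[9] read 'c'  n0⇒n0
[10] read 'a'  n0⇒n6
[11] read 'e'  n6⇒n7
[12] read 'e'  n7⇒n8  ** P1@[10:12]
[13] read 'd'  n8⇒n0 (fail-walked)
[14] read 'd'  n0⇒n0
[15] read 'd'  n0⇒n0
[16] read 'a'  n0⇒n6
[17] read 'd'  n6⇒n0 (fail-walked)
[18] read 'a'  n0⇒n6
[19] read 'e'  n6⇒n7
[20] read 'e'  n7⇒n8  ** P1@[18:20]
[21] read 'a'  n8⇒n6 (fail-walked)
[22] read 'a'  n6⇒n6 (fail-walked)
[23] read 'e'  n6⇒n7
[24] read 'e'  n7⇒n8  ** P1@[22:24]
[25] read 'b'  n8⇒n9 (fail-walked)
[26] read 'a'  n9⇒n10  ** P2@[25:26]
[27] read 'e'  n10⇒n7 (fail-walked)
[28] read 'e'  n7⇒n8  ** P1@[26:28]
[29] read 'b'  n8⇒n9 (fail-walked)
[30] read 'c'  n9⇒n0 (fail-walked)
[31] read 'a'  n0⇒n6
[32] read 'd'  n6⇒n0 (fail-walked)
[33] read 'b'  n0⇒n9
[34] read 'a'  n9⇒n10  ** P2@[33:34]
[35] read 'b'  n10⇒n9 (fail-walked)
[36] read 'e'  n9⇒n1 (fail-walked)
[37] read 'a'  n1⇒n6 (fail-walked)
[38] read 'b'  n6⇒n9 (fail-walked)
[39] read 'a'  n9⇒n10  ** P2@[38:39]
[40] read 'a'  n10⇒n6 (fail-walked)
[41] read 'e'  n6⇒n7
[42] read 'c'  n7⇒n2 (fail-walked)
[43] read 'a'  n2⇒n3
[44] read 'b'  n3⇒n4
[45] read 'a'  n4⇒n5  ** P0@[41:45],P2@[44:45]

All matches (sorted): [[2,1],[4,2],[7,1],[12,1],[20,1],[24,1],[26,2],[28,1],[34,2],[39,2],[45,0],[45,2]]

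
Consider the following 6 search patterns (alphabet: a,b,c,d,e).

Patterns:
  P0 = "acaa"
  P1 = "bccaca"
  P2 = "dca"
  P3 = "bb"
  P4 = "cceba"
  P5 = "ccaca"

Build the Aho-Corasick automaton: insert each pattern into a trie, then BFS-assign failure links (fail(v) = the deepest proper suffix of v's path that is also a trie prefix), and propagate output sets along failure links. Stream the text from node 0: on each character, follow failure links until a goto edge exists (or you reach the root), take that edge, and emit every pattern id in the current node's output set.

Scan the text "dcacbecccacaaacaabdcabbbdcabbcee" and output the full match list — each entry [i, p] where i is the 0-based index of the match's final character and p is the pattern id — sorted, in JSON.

Build:
Trie (insert patterns):
  n0 'ε': a→1 b→5 c→15 d→11
  n1 'a': c→2
  n2 'ac': a→3
  n3 'aca': a→4
  n4 'acaa': ·  [P0 ends]
  n5 'b': b→14 c→6
  n6 'bc': c→7
  n7 'bcc': a→8
  n8 'bcca': c→9
  n9 'bccac': a→10
  n10 'bccaca': ·  [P1 ends]
  n11 'd': c→12
  n12 'dc': a→13
  n13 'dca': ·  [P2 ends]
  n14 'bb': ·  [P3 ends]
  n15 'c': c→16
  n16 'cc': a→20 e→17
  n17 'cce': b→18
  n18 'cceb': a→19
  n19 'cceba': ·  [P4 ends]
  n20 'cca': c→21
  n21 'ccac': a→22
  n22 'ccaca': ·  [P5 ends]

Failure links (BFS by depth):
  n1('a'): parent n0 fail=0; on 'a' 0 → fail=0;  out ∅∪∅=∅
  n5('b'): parent n0 fail=0; on 'b' 0 → fail=0;  out ∅∪∅=∅
  n11('d'): parent n0 fail=0; on 'd' 0 → fail=0;  out ∅∪∅=∅
  n15('c'): parent n0 fail=0; on 'c' 0 → fail=0;  out ∅∪∅=∅
  n2('ac'): parent n1 fail=0; on 'c' 0 → fail=15;  out ∅∪∅=∅
  n6('bc'): parent n5 fail=0; on 'c' 0 → fail=15;  out ∅∪∅=∅
  n12('dc'): parent n11 fail=0; on 'c' 0 → fail=15;  out ∅∪∅=∅
  n14('bb'): parent n5 fail=0; on 'b' 0 → fail=5;  out {3}∪∅={3}
  n16('cc'): parent n15 fail=0; on 'c' 0 → fail=15;  out ∅∪∅=∅
  n3('aca'): parent n2 fail=15; on 'a' 15→0 → fail=1;  out ∅∪∅=∅
  n7('bcc'): parent n6 fail=15; on 'c' 15 → fail=16;  out ∅∪∅=∅
  n13('dca'): parent n12 fail=15; on 'a' 15→0 → fail=1;  out {2}∪∅={2}
  n17('cce'): parent n16 fail=15; on 'e' 15→0 → fail=0;  out ∅∪∅=∅
  n20('cca'): parent n16 fail=15; on 'a' 15→0 → fail=1;  out ∅∪∅=∅
  n4('acaa'): parent n3 fail=1; on 'a' 1→0 → fail=1;  out {0}∪∅={0}
  n8('bcca'): parent n7 fail=16; on 'a' 16 → fail=20;  out ∅∪∅=∅
  n18('cceb'): parent n17 fail=0; on 'b' 0 → fail=5;  out ∅∪∅=∅
  n21('ccac'): parent n20 fail=1; on 'c' 1 → fail=2;  out ∅∪∅=∅
  n9('bccac'): parent n8 fail=20; on 'c' 20 → fail=21;  out ∅∪∅=∅
  n19('cceba'): parent n18 fail=5; on 'a' 5→0 → fail=1;  out {4}∪∅={4}
  n22('ccaca'): parent n21 fail=2; on 'a' 2 → fail=3;  out {5}∪∅={5}
  n10('bccaca'): parent n9 fail=21; on 'a' 21 → fail=22;  out {1}∪{5}={1,5}

Text stream:
i=0 'd': node 0→11
i=1 'c': node 11→12
i=2 'a': node 12→13  emit P2@[0:2]
i=3 'c': node 13→2 (via fail)
i=4 'b': node 2→5 (via fail)
i=5 'e': node 5→0 (via fail)
i=6 'c': node 0→15
i=7 'c': node 15→16
i=8 'c': node 16→16 (via fail)
i=9 'a': node 16→20
i=10 'c': node 20→21
i=11 'a': node 21→22  emit P5@[7:11]
i=12 'a': node 22→4 (via fail)  emit P0@[9:12]
i=13 'a': node 4→1 (via fail)
i=14 'c': node 1→2
i=15 'a': node 2→3
i=16 'a': node 3→4  emit P0@[13:16]
i=17 'b': node 4→5 (via fail)
i=18 'd': node 5→11 (via fail)
i=19 'c': node 11→12
i=20 'a': node 12→13  emit P2@[18:20]
i=21 'b': node 13→5 (via fail)
i=22 'b': node 5→14  emit P3@[21:22]
i=23 'b': node 14→14 (via fail)  emit P3@[22:23]
i=24 'd': node 14→11 (via fail)
i=25 'c': node 11→12
i=26 'a': node 12→13  emit P2@[24:26]
i=27 'b': node 13→5 (via fail)
i=28 'b': node 5→14  emit P3@[27:28]
i=29 'c': node 14→6 (via fail)
i=30 'e': node 6→0 (via fail)
i=31 'e': node 0→0

Result: [[2,2],[11,5],[12,0],[16,0],[20,2],[22,3],[23,3],[26,2],[28,3]]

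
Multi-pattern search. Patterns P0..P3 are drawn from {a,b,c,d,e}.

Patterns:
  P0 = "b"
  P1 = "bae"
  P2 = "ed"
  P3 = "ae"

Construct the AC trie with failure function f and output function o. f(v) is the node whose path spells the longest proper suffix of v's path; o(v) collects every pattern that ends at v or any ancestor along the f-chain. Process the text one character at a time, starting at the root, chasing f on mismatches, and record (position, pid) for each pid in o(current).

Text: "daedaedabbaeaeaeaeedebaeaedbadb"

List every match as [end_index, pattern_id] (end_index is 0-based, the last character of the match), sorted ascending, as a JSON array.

Build automaton:
Trie nodes:
  0='ε' goto a→6 b→1 e→4
  1='b' goto a→2  [P0 ends]
  2='ba' goto e→3
  3='bae' goto ·  [P1 ends]
  4='e' goto d→5
  5='ed' goto ·  [P2 ends]
  6='a' goto e→7
  7='ae' goto ·  [P3 ends]

BFS fail/out derivation:
  n1('b'): parent n0 fail=0; on 'b' 0 → fail=0;  out {0}∪∅={0}
  n4('e'): parent n0 fail=0; on 'e' 0 → fail=0;  out ∅∪∅=∅
  n6('a'): parent n0 fail=0; on 'a' 0 → fail=0;  out ∅∪∅=∅
  n2('ba'): parent n1 fail=0; on 'a' 0 → fail=6;  out ∅∪∅=∅
  n5('ed'): parent n4 fail=0; on 'd' 0 → fail=0;  out {2}∪∅={2}
  n7('ae'): parent n6 fail=0; on 'e' 0 → fail=4;  out {3}∪∅={3}
  n3('bae'): parent n2 fail=6; on 'e' 6 → fail=7;  out {1}∪{3}={1,3}

Scan:
[0] read 'd'  n0⇒n0
[1] read 'a'  n0⇒n6
[2] read 'e'  n6⇒n7  → match P3@[1:2]
[3] read 'd'  n7⇒n5 (fail-walked)  → match P2@[2:3]
[4] read 'a'  n5⇒n6 (fail-walked)
[5] read 'e'  n6⇒n7  → match P3@[4:5]
[6] read 'd'  n7⇒n5 (fail-walked)  → match P2@[5:6]
[7] read 'a'  n5⇒n6 (fail-walked)
[8] read 'b'  n6⇒n1 (fail-walked)  → match P0@[8:8]
[9] read 'b'  n1⇒n1 (fail-walked)  → match P0@[9:9]
[10] read 'a'  n1⇒n2
[11] read 'e'  n2⇒n3  → match P1@[9:11],P3@[10:11]
[12] read 'a'  n3⇒n6 (fail-walked)
[13] read 'e'  n6⇒n7  → match P3@[12:13]
[14] read 'a'  n7⇒n6 (fail-walked)
[15] read 'e'  n6⇒n7  → match P3@[14:15]
[16] read 'a'  n7⇒n6 (fail-walked)
[17] read 'e'  n6⇒n7  → match P3@[16:17]
[18] read 'e'  n7⇒n4 (fail-walked)
[19] read 'd'  n4⇒n5  → match P2@[18:19]
[20] read 'e'  n5⇒n4 (fail-walked)
[21] read 'b'  n4⇒n1 (fail-walked)  → match P0@[21:21]
[22] read 'a'  n1⇒n2
[23] read 'e'  n2⇒n3  → match P1@[21:23],P3@[22:23]
[24] read 'a'  n3⇒n6 (fail-walked)
[25] read 'e'  n6⇒n7  → match P3@[24:25]
[26] read 'd'  n7⇒n5 (fail-walked)  → match P2@[25:26]
[27] read 'b'  n5⇒n1 (fail-walked)  → match P0@[27:27]
[28] read 'a'  n1⇒n2
[29] read 'd'  n2⇒n0 (fail-walked)
[30] read 'b'  n0⇒n1  → match P0@[30:30]

All matches (sorted): [[2,3],[3,2],[5,3],[6,2],[8,0],[9,0],[11,1],[11,3],[13,3],[15,3],[17,3],[19,2],[21,0],[23,1],[23,3],[25,3],[26,2],[27,0],[30,0]]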